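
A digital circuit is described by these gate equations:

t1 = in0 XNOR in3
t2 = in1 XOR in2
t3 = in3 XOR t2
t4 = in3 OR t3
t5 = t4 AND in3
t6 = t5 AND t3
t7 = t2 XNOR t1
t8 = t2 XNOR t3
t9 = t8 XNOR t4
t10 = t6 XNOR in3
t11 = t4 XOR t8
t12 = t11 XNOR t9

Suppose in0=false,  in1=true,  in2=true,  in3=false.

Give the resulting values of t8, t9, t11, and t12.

t8 = true, t9 = false, t11 = true, t12 = false

t2 = in1 XOR in2 = true XOR true = false
t3 = in3 XOR t2 = false XOR false = false
t4 = in3 OR t3 = false OR false = false
t8 = t2 XNOR t3 = false XNOR false = true
t9 = t8 XNOR t4 = true XNOR false = false
t11 = t4 XOR t8 = false XOR true = true
t12 = t11 XNOR t9 = true XNOR false = false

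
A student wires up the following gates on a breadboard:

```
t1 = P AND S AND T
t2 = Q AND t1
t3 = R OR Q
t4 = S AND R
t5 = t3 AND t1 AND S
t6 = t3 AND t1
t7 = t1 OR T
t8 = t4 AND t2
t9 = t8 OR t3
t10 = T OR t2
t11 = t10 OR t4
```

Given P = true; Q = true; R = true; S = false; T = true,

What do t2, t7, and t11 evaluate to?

t2 = false, t7 = true, t11 = true

t1 = P AND S AND T = true AND false AND true = false
t2 = Q AND t1 = true AND false = false
t4 = S AND R = false AND true = false
t7 = t1 OR T = false OR true = true
t10 = T OR t2 = true OR false = true
t11 = t10 OR t4 = true OR false = true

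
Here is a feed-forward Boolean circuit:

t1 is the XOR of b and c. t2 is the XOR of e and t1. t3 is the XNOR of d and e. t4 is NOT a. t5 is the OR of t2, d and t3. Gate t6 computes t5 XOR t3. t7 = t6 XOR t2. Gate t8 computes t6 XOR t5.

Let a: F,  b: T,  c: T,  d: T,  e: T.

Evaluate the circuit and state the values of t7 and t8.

t7 = T, t8 = T

t1 = b XOR c = T XOR T = F
t2 = e XOR t1 = T XOR F = T
t3 = d XNOR e = T XNOR T = T
t5 = t2 OR d OR t3 = T OR T OR T = T
t6 = t5 XOR t3 = T XOR T = F
t7 = t6 XOR t2 = F XOR T = T
t8 = t6 XOR t5 = F XOR T = T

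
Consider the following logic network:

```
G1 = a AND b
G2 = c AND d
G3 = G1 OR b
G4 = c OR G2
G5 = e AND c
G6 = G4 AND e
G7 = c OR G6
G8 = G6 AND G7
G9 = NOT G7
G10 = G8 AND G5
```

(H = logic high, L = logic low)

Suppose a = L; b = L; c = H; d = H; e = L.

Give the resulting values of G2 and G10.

G2 = H  G10 = L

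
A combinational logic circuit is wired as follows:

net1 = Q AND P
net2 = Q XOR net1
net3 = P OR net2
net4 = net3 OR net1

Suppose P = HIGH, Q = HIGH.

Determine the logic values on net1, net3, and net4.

net1 = Q AND P = HIGH AND HIGH = HIGH
net2 = Q XOR net1 = HIGH XOR HIGH = LOW
net3 = P OR net2 = HIGH OR LOW = HIGH
net4 = net3 OR net1 = HIGH OR HIGH = HIGH

net1 = HIGH, net3 = HIGH, net4 = HIGH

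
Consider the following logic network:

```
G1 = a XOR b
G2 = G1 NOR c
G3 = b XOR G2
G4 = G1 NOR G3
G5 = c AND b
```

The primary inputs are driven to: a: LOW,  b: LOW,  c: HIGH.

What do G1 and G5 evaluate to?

G1 = a XOR b = LOW XOR LOW = LOW
G5 = c AND b = HIGH AND LOW = LOW

G1 = LOW, G5 = LOW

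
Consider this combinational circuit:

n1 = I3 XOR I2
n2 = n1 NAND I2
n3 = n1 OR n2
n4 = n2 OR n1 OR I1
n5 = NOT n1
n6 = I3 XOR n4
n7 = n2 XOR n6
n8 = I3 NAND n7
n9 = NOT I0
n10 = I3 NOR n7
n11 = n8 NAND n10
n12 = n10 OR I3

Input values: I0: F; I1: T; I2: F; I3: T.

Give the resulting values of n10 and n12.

n1 = I3 XOR I2 = T XOR F = T
n2 = n1 NAND I2 = T NAND F = T
n4 = n2 OR n1 OR I1 = T OR T OR T = T
n6 = I3 XOR n4 = T XOR T = F
n7 = n2 XOR n6 = T XOR F = T
n10 = I3 NOR n7 = T NOR T = F
n12 = n10 OR I3 = F OR T = T

n10 = F  n12 = T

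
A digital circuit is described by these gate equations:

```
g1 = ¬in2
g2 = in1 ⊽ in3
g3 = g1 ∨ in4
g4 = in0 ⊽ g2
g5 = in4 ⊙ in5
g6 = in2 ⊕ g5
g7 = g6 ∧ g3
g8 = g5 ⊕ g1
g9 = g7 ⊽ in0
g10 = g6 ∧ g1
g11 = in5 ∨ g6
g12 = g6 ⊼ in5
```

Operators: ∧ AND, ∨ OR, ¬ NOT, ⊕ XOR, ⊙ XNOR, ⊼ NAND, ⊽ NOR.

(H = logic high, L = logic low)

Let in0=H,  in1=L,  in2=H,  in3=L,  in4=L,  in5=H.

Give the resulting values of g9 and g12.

g9 = L; g12 = L

g1 = NOT in2 = NOT H = L
g3 = g1 OR in4 = L OR L = L
g5 = in4 XNOR in5 = L XNOR H = L
g6 = in2 XOR g5 = H XOR L = H
g7 = g6 AND g3 = H AND L = L
g9 = g7 NOR in0 = L NOR H = L
g12 = g6 NAND in5 = H NAND H = L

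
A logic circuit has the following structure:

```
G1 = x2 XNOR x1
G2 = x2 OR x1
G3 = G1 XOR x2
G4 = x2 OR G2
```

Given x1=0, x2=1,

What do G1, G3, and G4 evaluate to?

G1 = x2 XNOR x1 = 1 XNOR 0 = 0
G2 = x2 OR x1 = 1 OR 0 = 1
G3 = G1 XOR x2 = 0 XOR 1 = 1
G4 = x2 OR G2 = 1 OR 1 = 1

G1 = 0; G3 = 1; G4 = 1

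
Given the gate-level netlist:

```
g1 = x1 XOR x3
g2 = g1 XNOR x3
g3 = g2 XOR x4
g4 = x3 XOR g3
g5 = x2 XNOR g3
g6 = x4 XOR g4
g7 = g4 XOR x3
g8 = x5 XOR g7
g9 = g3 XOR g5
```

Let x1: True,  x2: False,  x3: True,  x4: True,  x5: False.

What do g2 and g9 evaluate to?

g1 = x1 XOR x3 = True XOR True = False
g2 = g1 XNOR x3 = False XNOR True = False
g3 = g2 XOR x4 = False XOR True = True
g5 = x2 XNOR g3 = False XNOR True = False
g9 = g3 XOR g5 = True XOR False = True

g2 = False  g9 = True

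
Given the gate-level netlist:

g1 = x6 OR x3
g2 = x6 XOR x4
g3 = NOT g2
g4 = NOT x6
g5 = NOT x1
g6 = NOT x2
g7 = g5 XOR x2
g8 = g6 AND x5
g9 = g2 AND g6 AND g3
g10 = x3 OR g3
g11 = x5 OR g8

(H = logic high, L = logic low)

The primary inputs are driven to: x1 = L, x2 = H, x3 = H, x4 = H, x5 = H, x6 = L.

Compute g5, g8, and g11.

g5 = H, g8 = L, g11 = H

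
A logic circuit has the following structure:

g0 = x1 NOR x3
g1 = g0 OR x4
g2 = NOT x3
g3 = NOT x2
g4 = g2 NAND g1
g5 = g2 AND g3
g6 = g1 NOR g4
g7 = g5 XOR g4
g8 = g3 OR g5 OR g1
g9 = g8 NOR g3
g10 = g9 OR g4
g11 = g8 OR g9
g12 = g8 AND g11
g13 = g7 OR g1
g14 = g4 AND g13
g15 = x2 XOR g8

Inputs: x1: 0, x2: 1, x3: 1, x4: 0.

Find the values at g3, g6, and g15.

g0 = x1 NOR x3 = 0 NOR 1 = 0
g1 = g0 OR x4 = 0 OR 0 = 0
g2 = NOT x3 = NOT 1 = 0
g3 = NOT x2 = NOT 1 = 0
g4 = g2 NAND g1 = 0 NAND 0 = 1
g5 = g2 AND g3 = 0 AND 0 = 0
g6 = g1 NOR g4 = 0 NOR 1 = 0
g8 = g3 OR g5 OR g1 = 0 OR 0 OR 0 = 0
g15 = x2 XOR g8 = 1 XOR 0 = 1

g3 = 0  g6 = 0  g15 = 1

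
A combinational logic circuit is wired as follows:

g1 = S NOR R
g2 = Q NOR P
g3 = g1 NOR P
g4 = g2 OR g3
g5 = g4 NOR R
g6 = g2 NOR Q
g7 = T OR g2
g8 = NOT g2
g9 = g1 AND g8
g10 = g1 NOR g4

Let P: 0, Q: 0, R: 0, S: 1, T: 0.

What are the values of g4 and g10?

g1 = S NOR R = 1 NOR 0 = 0
g2 = Q NOR P = 0 NOR 0 = 1
g3 = g1 NOR P = 0 NOR 0 = 1
g4 = g2 OR g3 = 1 OR 1 = 1
g10 = g1 NOR g4 = 0 NOR 1 = 0

g4 = 1, g10 = 0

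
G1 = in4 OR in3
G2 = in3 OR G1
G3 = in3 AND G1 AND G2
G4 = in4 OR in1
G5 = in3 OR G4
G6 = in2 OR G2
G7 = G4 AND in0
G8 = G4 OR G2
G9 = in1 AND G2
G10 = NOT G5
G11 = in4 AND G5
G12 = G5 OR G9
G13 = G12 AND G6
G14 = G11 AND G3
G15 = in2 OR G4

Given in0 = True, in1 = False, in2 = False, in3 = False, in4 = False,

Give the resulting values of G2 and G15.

G2 = False  G15 = False

G1 = in4 OR in3 = False OR False = False
G2 = in3 OR G1 = False OR False = False
G4 = in4 OR in1 = False OR False = False
G15 = in2 OR G4 = False OR False = False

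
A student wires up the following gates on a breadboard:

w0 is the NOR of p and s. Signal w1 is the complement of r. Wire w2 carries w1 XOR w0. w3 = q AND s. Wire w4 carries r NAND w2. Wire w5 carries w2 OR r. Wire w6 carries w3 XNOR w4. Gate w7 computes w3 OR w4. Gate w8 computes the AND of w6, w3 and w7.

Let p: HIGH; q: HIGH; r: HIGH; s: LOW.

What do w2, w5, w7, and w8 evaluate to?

w0 = p NOR s = HIGH NOR LOW = LOW
w1 = NOT r = NOT HIGH = LOW
w2 = w1 XOR w0 = LOW XOR LOW = LOW
w3 = q AND s = HIGH AND LOW = LOW
w4 = r NAND w2 = HIGH NAND LOW = HIGH
w5 = w2 OR r = LOW OR HIGH = HIGH
w6 = w3 XNOR w4 = LOW XNOR HIGH = LOW
w7 = w3 OR w4 = LOW OR HIGH = HIGH
w8 = w6 AND w3 AND w7 = LOW AND LOW AND HIGH = LOW

w2 = LOW; w5 = HIGH; w7 = HIGH; w8 = LOW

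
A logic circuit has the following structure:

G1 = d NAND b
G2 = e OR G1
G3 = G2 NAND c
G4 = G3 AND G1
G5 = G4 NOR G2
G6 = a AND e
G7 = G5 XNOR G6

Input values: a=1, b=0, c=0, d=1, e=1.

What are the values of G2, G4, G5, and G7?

G2 = 1, G4 = 1, G5 = 0, G7 = 0

G1 = d NAND b = 1 NAND 0 = 1
G2 = e OR G1 = 1 OR 1 = 1
G3 = G2 NAND c = 1 NAND 0 = 1
G4 = G3 AND G1 = 1 AND 1 = 1
G5 = G4 NOR G2 = 1 NOR 1 = 0
G6 = a AND e = 1 AND 1 = 1
G7 = G5 XNOR G6 = 0 XNOR 1 = 0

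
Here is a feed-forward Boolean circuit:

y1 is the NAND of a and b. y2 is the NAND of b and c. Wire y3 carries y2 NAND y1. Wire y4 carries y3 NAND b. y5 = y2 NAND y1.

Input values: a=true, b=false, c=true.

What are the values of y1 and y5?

y1 = true, y5 = false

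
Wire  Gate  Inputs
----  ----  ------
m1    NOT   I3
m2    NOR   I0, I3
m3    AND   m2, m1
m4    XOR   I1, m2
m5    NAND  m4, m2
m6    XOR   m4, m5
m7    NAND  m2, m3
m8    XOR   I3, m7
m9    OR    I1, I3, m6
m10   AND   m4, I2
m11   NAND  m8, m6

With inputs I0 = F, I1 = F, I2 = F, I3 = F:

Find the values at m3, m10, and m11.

m3 = T, m10 = F, m11 = T

m1 = NOT I3 = NOT F = T
m2 = I0 NOR I3 = F NOR F = T
m3 = m2 AND m1 = T AND T = T
m4 = I1 XOR m2 = F XOR T = T
m5 = m4 NAND m2 = T NAND T = F
m6 = m4 XOR m5 = T XOR F = T
m7 = m2 NAND m3 = T NAND T = F
m8 = I3 XOR m7 = F XOR F = F
m10 = m4 AND I2 = T AND F = F
m11 = m8 NAND m6 = F NAND T = T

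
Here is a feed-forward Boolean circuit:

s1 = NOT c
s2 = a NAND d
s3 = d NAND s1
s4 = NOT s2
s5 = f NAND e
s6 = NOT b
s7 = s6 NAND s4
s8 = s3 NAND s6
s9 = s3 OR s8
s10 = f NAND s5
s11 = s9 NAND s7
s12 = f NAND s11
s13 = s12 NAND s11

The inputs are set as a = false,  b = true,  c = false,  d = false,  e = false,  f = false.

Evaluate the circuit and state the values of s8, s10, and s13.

s8 = true  s10 = true  s13 = true

s1 = NOT c = NOT false = true
s2 = a NAND d = false NAND false = true
s3 = d NAND s1 = false NAND true = true
s4 = NOT s2 = NOT true = false
s5 = f NAND e = false NAND false = true
s6 = NOT b = NOT true = false
s7 = s6 NAND s4 = false NAND false = true
s8 = s3 NAND s6 = true NAND false = true
s9 = s3 OR s8 = true OR true = true
s10 = f NAND s5 = false NAND true = true
s11 = s9 NAND s7 = true NAND true = false
s12 = f NAND s11 = false NAND false = true
s13 = s12 NAND s11 = true NAND false = true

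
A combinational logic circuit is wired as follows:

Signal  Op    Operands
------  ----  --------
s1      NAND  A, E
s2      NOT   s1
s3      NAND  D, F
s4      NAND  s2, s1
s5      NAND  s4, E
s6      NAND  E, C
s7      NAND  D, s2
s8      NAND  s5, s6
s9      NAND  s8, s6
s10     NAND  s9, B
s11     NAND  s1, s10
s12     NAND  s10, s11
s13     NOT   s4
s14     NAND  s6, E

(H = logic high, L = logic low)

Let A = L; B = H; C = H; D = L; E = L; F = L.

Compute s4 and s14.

s1 = A NAND E = L NAND L = H
s2 = NOT s1 = NOT H = L
s4 = s2 NAND s1 = L NAND H = H
s6 = E NAND C = L NAND H = H
s14 = s6 NAND E = H NAND L = H

s4 = H, s14 = H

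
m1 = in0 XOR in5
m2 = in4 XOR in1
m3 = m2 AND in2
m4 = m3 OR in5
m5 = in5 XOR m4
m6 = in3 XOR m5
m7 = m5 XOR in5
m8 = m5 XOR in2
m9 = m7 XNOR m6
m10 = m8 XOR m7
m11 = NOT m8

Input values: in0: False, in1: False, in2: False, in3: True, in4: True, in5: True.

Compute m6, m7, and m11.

m6 = True  m7 = True  m11 = True

m2 = in4 XOR in1 = True XOR False = True
m3 = m2 AND in2 = True AND False = False
m4 = m3 OR in5 = False OR True = True
m5 = in5 XOR m4 = True XOR True = False
m6 = in3 XOR m5 = True XOR False = True
m7 = m5 XOR in5 = False XOR True = True
m8 = m5 XOR in2 = False XOR False = False
m11 = NOT m8 = NOT False = True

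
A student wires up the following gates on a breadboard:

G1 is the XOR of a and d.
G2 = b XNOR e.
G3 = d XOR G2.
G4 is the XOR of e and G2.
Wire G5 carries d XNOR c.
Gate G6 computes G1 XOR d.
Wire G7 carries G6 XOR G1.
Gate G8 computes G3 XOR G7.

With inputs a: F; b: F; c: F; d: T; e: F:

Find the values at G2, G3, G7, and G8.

G2 = T, G3 = F, G7 = T, G8 = T

G1 = a XOR d = F XOR T = T
G2 = b XNOR e = F XNOR F = T
G3 = d XOR G2 = T XOR T = F
G6 = G1 XOR d = T XOR T = F
G7 = G6 XOR G1 = F XOR T = T
G8 = G3 XOR G7 = F XOR T = T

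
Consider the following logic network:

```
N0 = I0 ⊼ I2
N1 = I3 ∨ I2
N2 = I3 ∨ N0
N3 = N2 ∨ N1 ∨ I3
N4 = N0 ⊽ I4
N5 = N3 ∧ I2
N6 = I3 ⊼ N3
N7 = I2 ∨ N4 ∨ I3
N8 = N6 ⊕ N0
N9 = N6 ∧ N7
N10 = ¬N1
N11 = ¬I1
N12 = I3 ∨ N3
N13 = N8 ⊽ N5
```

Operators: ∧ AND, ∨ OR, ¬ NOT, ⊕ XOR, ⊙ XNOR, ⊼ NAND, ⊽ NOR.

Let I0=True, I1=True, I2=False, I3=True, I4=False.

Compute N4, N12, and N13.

N4 = False; N12 = True; N13 = False

N0 = I0 NAND I2 = True NAND False = True
N1 = I3 OR I2 = True OR False = True
N2 = I3 OR N0 = True OR True = True
N3 = N2 OR N1 OR I3 = True OR True OR True = True
N4 = N0 NOR I4 = True NOR False = False
N5 = N3 AND I2 = True AND False = False
N6 = I3 NAND N3 = True NAND True = False
N8 = N6 XOR N0 = False XOR True = True
N12 = I3 OR N3 = True OR True = True
N13 = N8 NOR N5 = True NOR False = False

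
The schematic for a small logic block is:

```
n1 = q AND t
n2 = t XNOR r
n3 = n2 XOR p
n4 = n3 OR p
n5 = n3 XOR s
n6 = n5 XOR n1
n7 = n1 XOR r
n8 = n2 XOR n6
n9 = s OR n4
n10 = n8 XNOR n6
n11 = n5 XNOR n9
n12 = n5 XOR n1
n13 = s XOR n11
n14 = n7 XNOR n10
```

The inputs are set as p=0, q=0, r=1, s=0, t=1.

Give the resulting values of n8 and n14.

n8 = 0  n14 = 0

n1 = q AND t = 0 AND 1 = 0
n2 = t XNOR r = 1 XNOR 1 = 1
n3 = n2 XOR p = 1 XOR 0 = 1
n5 = n3 XOR s = 1 XOR 0 = 1
n6 = n5 XOR n1 = 1 XOR 0 = 1
n7 = n1 XOR r = 0 XOR 1 = 1
n8 = n2 XOR n6 = 1 XOR 1 = 0
n10 = n8 XNOR n6 = 0 XNOR 1 = 0
n14 = n7 XNOR n10 = 1 XNOR 0 = 0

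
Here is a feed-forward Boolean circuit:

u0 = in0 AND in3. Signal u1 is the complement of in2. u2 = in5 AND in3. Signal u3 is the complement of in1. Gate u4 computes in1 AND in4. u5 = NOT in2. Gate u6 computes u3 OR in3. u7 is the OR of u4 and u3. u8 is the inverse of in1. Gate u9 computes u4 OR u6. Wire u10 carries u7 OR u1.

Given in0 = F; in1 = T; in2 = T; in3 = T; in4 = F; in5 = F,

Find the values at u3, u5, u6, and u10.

u1 = NOT in2 = NOT T = F
u3 = NOT in1 = NOT T = F
u4 = in1 AND in4 = T AND F = F
u5 = NOT in2 = NOT T = F
u6 = u3 OR in3 = F OR T = T
u7 = u4 OR u3 = F OR F = F
u10 = u7 OR u1 = F OR F = F

u3 = F, u5 = F, u6 = T, u10 = F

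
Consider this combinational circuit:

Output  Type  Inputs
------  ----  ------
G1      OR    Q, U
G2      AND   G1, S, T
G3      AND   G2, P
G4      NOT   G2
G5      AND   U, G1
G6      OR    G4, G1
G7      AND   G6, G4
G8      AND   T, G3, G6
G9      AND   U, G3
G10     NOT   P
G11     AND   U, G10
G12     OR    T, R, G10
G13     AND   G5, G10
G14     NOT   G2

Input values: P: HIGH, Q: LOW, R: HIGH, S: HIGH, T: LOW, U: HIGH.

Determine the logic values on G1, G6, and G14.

G1 = Q OR U = LOW OR HIGH = HIGH
G2 = G1 AND S AND T = HIGH AND HIGH AND LOW = LOW
G4 = NOT G2 = NOT LOW = HIGH
G6 = G4 OR G1 = HIGH OR HIGH = HIGH
G14 = NOT G2 = NOT LOW = HIGH

G1 = HIGH, G6 = HIGH, G14 = HIGH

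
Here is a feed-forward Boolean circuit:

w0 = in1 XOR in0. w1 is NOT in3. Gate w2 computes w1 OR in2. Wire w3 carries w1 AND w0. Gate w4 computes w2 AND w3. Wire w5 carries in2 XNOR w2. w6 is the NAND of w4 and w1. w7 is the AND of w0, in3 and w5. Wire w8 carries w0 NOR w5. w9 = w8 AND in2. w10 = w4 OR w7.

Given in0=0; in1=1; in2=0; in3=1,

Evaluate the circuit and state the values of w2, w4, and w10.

w2 = 0  w4 = 0  w10 = 1

w0 = in1 XOR in0 = 1 XOR 0 = 1
w1 = NOT in3 = NOT 1 = 0
w2 = w1 OR in2 = 0 OR 0 = 0
w3 = w1 AND w0 = 0 AND 1 = 0
w4 = w2 AND w3 = 0 AND 0 = 0
w5 = in2 XNOR w2 = 0 XNOR 0 = 1
w7 = w0 AND in3 AND w5 = 1 AND 1 AND 1 = 1
w10 = w4 OR w7 = 0 OR 1 = 1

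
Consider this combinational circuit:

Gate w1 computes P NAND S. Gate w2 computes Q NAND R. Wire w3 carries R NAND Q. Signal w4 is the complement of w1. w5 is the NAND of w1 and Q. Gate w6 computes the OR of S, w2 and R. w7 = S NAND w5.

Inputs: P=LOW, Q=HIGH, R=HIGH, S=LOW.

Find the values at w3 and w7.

w1 = P NAND S = LOW NAND LOW = HIGH
w3 = R NAND Q = HIGH NAND HIGH = LOW
w5 = w1 NAND Q = HIGH NAND HIGH = LOW
w7 = S NAND w5 = LOW NAND LOW = HIGH

w3 = LOW  w7 = HIGH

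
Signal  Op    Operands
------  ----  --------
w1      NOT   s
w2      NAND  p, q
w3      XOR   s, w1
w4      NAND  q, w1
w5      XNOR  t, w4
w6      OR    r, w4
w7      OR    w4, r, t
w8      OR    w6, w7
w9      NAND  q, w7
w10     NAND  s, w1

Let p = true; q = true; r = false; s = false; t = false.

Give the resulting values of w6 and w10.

w6 = false, w10 = true

w1 = NOT s = NOT false = true
w4 = q NAND w1 = true NAND true = false
w6 = r OR w4 = false OR false = false
w10 = s NAND w1 = false NAND true = true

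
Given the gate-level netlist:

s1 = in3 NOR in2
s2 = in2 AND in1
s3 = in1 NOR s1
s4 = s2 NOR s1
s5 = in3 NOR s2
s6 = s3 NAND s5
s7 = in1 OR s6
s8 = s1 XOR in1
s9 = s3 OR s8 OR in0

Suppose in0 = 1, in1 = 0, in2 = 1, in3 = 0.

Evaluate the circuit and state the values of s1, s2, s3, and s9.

s1 = 0, s2 = 0, s3 = 1, s9 = 1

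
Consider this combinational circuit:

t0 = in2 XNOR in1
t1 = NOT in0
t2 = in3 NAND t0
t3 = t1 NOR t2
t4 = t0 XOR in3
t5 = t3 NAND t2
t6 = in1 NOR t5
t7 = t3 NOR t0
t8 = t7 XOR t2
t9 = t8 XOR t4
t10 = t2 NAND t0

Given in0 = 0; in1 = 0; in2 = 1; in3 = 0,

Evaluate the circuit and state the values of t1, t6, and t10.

t1 = 1, t6 = 0, t10 = 1

t0 = in2 XNOR in1 = 1 XNOR 0 = 0
t1 = NOT in0 = NOT 0 = 1
t2 = in3 NAND t0 = 0 NAND 0 = 1
t3 = t1 NOR t2 = 1 NOR 1 = 0
t5 = t3 NAND t2 = 0 NAND 1 = 1
t6 = in1 NOR t5 = 0 NOR 1 = 0
t10 = t2 NAND t0 = 1 NAND 0 = 1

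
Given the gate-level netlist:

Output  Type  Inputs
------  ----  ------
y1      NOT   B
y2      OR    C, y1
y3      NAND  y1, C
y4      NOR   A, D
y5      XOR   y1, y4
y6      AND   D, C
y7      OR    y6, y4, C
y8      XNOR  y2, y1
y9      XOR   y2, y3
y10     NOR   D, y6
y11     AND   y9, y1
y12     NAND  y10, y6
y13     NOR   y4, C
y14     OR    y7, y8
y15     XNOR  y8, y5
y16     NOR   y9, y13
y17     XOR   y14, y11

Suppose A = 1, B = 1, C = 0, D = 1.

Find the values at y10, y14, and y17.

y10 = 0  y14 = 1  y17 = 1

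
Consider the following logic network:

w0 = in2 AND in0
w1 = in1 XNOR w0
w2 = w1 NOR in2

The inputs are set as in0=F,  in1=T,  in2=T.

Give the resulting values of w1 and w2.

w1 = F, w2 = F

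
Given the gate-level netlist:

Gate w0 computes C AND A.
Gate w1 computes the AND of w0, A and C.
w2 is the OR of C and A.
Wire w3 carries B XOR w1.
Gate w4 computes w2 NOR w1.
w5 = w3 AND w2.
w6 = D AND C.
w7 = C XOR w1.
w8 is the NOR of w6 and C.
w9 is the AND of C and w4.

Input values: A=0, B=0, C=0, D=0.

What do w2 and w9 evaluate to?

w2 = 0  w9 = 0

w0 = C AND A = 0 AND 0 = 0
w1 = w0 AND A AND C = 0 AND 0 AND 0 = 0
w2 = C OR A = 0 OR 0 = 0
w4 = w2 NOR w1 = 0 NOR 0 = 1
w9 = C AND w4 = 0 AND 1 = 0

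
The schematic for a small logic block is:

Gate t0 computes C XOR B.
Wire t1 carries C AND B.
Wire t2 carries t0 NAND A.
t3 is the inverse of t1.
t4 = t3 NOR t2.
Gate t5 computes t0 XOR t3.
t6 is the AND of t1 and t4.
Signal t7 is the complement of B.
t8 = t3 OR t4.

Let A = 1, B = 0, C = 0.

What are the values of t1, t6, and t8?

t1 = 0  t6 = 0  t8 = 1

t0 = C XOR B = 0 XOR 0 = 0
t1 = C AND B = 0 AND 0 = 0
t2 = t0 NAND A = 0 NAND 1 = 1
t3 = NOT t1 = NOT 0 = 1
t4 = t3 NOR t2 = 1 NOR 1 = 0
t6 = t1 AND t4 = 0 AND 0 = 0
t8 = t3 OR t4 = 1 OR 0 = 1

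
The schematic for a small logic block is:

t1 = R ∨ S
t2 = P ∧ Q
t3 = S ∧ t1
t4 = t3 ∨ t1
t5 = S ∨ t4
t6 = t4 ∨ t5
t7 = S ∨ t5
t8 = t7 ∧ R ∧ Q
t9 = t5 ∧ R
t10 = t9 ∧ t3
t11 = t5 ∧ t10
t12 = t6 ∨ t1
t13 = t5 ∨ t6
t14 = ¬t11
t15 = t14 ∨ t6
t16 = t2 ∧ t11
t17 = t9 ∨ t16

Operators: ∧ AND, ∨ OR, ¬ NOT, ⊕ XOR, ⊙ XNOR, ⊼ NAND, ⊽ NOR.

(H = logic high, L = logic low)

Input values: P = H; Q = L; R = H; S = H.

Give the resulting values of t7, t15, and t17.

t7 = H  t15 = H  t17 = H

t1 = R OR S = H OR H = H
t2 = P AND Q = H AND L = L
t3 = S AND t1 = H AND H = H
t4 = t3 OR t1 = H OR H = H
t5 = S OR t4 = H OR H = H
t6 = t4 OR t5 = H OR H = H
t7 = S OR t5 = H OR H = H
t9 = t5 AND R = H AND H = H
t10 = t9 AND t3 = H AND H = H
t11 = t5 AND t10 = H AND H = H
t14 = NOT t11 = NOT H = L
t15 = t14 OR t6 = L OR H = H
t16 = t2 AND t11 = L AND H = L
t17 = t9 OR t16 = H OR L = H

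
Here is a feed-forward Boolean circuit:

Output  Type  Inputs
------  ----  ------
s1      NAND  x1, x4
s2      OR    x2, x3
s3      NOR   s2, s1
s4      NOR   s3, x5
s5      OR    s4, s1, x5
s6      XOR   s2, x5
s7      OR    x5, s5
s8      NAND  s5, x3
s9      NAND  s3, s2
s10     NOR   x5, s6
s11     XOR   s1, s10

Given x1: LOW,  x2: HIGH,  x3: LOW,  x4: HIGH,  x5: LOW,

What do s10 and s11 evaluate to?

s1 = x1 NAND x4 = LOW NAND HIGH = HIGH
s2 = x2 OR x3 = HIGH OR LOW = HIGH
s6 = s2 XOR x5 = HIGH XOR LOW = HIGH
s10 = x5 NOR s6 = LOW NOR HIGH = LOW
s11 = s1 XOR s10 = HIGH XOR LOW = HIGH

s10 = LOW, s11 = HIGH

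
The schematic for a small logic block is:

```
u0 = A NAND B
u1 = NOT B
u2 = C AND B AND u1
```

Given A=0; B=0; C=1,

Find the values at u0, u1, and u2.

u0 = 1, u1 = 1, u2 = 0

u0 = A NAND B = 0 NAND 0 = 1
u1 = NOT B = NOT 0 = 1
u2 = C AND B AND u1 = 1 AND 0 AND 1 = 0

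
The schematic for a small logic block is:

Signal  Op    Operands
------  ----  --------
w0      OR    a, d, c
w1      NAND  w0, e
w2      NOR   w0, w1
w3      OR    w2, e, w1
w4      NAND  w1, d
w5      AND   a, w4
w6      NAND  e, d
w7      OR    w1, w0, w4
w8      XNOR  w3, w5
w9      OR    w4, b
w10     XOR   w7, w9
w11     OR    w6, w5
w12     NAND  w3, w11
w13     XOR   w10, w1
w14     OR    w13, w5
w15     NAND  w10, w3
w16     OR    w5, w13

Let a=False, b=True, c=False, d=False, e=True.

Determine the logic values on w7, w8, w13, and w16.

w0 = a OR d OR c = False OR False OR False = False
w1 = w0 NAND e = False NAND True = True
w2 = w0 NOR w1 = False NOR True = False
w3 = w2 OR e OR w1 = False OR True OR True = True
w4 = w1 NAND d = True NAND False = True
w5 = a AND w4 = False AND True = False
w7 = w1 OR w0 OR w4 = True OR False OR True = True
w8 = w3 XNOR w5 = True XNOR False = False
w9 = w4 OR b = True OR True = True
w10 = w7 XOR w9 = True XOR True = False
w13 = w10 XOR w1 = False XOR True = True
w16 = w5 OR w13 = False OR True = True

w7 = True, w8 = False, w13 = True, w16 = True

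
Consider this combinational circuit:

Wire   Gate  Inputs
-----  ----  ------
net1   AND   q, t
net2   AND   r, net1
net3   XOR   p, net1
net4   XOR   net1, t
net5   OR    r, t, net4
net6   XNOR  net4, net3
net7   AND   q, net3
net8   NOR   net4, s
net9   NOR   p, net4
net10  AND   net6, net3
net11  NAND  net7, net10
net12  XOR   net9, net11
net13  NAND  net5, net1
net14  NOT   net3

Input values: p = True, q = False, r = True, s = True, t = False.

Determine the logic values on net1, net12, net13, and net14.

net1 = False; net12 = True; net13 = True; net14 = False

net1 = q AND t = False AND False = False
net3 = p XOR net1 = True XOR False = True
net4 = net1 XOR t = False XOR False = False
net5 = r OR t OR net4 = True OR False OR False = True
net6 = net4 XNOR net3 = False XNOR True = False
net7 = q AND net3 = False AND True = False
net9 = p NOR net4 = True NOR False = False
net10 = net6 AND net3 = False AND True = False
net11 = net7 NAND net10 = False NAND False = True
net12 = net9 XOR net11 = False XOR True = True
net13 = net5 NAND net1 = True NAND False = True
net14 = NOT net3 = NOT True = False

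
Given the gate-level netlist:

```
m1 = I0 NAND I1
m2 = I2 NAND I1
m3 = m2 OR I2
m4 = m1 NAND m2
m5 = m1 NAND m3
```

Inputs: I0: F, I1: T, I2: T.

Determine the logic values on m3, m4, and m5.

m3 = T; m4 = T; m5 = F

m1 = I0 NAND I1 = F NAND T = T
m2 = I2 NAND I1 = T NAND T = F
m3 = m2 OR I2 = F OR T = T
m4 = m1 NAND m2 = T NAND F = T
m5 = m1 NAND m3 = T NAND T = F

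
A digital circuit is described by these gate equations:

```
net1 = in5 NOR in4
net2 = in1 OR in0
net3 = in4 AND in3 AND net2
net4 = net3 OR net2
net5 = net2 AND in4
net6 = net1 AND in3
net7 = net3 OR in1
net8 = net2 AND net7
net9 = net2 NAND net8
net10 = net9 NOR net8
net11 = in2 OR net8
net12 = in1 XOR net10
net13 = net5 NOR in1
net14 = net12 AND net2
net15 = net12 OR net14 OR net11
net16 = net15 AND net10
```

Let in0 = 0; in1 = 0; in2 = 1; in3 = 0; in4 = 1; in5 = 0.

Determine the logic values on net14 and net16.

net14 = 0; net16 = 0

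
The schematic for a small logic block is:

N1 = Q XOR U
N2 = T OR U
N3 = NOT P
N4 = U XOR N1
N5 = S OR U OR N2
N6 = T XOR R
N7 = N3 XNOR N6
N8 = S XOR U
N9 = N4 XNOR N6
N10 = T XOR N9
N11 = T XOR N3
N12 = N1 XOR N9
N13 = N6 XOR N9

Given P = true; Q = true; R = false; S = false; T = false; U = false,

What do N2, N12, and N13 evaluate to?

N2 = false, N12 = true, N13 = false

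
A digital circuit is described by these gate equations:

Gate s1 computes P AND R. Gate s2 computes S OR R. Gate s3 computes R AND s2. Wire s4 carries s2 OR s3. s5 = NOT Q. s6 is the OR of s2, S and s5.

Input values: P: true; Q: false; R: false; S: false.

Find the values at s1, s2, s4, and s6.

s1 = false, s2 = false, s4 = false, s6 = true

s1 = P AND R = true AND false = false
s2 = S OR R = false OR false = false
s3 = R AND s2 = false AND false = false
s4 = s2 OR s3 = false OR false = false
s5 = NOT Q = NOT false = true
s6 = s2 OR S OR s5 = false OR false OR true = true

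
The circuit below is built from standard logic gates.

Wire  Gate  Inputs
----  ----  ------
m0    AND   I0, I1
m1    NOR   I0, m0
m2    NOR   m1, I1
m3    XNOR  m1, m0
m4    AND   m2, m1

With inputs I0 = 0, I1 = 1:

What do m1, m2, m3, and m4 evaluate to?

m1 = 1  m2 = 0  m3 = 0  m4 = 0

m0 = I0 AND I1 = 0 AND 1 = 0
m1 = I0 NOR m0 = 0 NOR 0 = 1
m2 = m1 NOR I1 = 1 NOR 1 = 0
m3 = m1 XNOR m0 = 1 XNOR 0 = 0
m4 = m2 AND m1 = 0 AND 1 = 0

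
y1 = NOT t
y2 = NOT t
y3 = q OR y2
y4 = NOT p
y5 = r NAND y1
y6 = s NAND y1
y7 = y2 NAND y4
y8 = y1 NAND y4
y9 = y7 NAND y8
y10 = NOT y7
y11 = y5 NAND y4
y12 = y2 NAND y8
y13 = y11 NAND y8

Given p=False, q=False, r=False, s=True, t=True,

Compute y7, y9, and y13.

y7 = True; y9 = False; y13 = True

y1 = NOT t = NOT True = False
y2 = NOT t = NOT True = False
y4 = NOT p = NOT False = True
y5 = r NAND y1 = False NAND False = True
y7 = y2 NAND y4 = False NAND True = True
y8 = y1 NAND y4 = False NAND True = True
y9 = y7 NAND y8 = True NAND True = False
y11 = y5 NAND y4 = True NAND True = False
y13 = y11 NAND y8 = False NAND True = True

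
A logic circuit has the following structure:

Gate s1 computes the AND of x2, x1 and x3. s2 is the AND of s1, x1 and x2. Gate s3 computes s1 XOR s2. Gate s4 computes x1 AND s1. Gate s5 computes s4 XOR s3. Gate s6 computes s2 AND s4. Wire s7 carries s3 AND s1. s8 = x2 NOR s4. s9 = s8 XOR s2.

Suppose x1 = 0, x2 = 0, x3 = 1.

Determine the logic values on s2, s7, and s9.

s2 = 0  s7 = 0  s9 = 1

s1 = x2 AND x1 AND x3 = 0 AND 0 AND 1 = 0
s2 = s1 AND x1 AND x2 = 0 AND 0 AND 0 = 0
s3 = s1 XOR s2 = 0 XOR 0 = 0
s4 = x1 AND s1 = 0 AND 0 = 0
s7 = s3 AND s1 = 0 AND 0 = 0
s8 = x2 NOR s4 = 0 NOR 0 = 1
s9 = s8 XOR s2 = 1 XOR 0 = 1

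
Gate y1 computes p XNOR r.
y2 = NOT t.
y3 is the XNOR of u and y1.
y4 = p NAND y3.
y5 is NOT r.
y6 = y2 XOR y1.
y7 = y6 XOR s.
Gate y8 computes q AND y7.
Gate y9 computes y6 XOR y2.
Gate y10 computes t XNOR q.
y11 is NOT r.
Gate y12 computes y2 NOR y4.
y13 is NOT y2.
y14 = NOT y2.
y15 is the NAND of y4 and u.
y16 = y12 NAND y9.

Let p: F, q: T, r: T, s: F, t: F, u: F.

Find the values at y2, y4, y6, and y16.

y2 = T  y4 = T  y6 = T  y16 = T

y1 = p XNOR r = F XNOR T = F
y2 = NOT t = NOT F = T
y3 = u XNOR y1 = F XNOR F = T
y4 = p NAND y3 = F NAND T = T
y6 = y2 XOR y1 = T XOR F = T
y9 = y6 XOR y2 = T XOR T = F
y12 = y2 NOR y4 = T NOR T = F
y16 = y12 NAND y9 = F NAND F = T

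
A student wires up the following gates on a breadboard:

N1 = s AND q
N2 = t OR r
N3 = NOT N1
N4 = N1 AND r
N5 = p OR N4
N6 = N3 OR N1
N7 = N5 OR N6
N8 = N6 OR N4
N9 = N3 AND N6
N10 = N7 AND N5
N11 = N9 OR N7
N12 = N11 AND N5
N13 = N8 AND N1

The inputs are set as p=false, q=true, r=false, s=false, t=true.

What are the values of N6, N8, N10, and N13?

N6 = true  N8 = true  N10 = false  N13 = false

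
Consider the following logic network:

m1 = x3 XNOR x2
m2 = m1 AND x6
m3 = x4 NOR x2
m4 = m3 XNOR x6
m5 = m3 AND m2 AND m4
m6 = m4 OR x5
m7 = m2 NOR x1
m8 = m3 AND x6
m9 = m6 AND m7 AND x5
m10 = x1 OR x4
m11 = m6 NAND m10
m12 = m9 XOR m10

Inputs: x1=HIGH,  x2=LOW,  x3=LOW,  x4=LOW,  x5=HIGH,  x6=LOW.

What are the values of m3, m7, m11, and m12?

m3 = HIGH; m7 = LOW; m11 = LOW; m12 = HIGH

m1 = x3 XNOR x2 = LOW XNOR LOW = HIGH
m2 = m1 AND x6 = HIGH AND LOW = LOW
m3 = x4 NOR x2 = LOW NOR LOW = HIGH
m4 = m3 XNOR x6 = HIGH XNOR LOW = LOW
m6 = m4 OR x5 = LOW OR HIGH = HIGH
m7 = m2 NOR x1 = LOW NOR HIGH = LOW
m9 = m6 AND m7 AND x5 = HIGH AND LOW AND HIGH = LOW
m10 = x1 OR x4 = HIGH OR LOW = HIGH
m11 = m6 NAND m10 = HIGH NAND HIGH = LOW
m12 = m9 XOR m10 = LOW XOR HIGH = HIGH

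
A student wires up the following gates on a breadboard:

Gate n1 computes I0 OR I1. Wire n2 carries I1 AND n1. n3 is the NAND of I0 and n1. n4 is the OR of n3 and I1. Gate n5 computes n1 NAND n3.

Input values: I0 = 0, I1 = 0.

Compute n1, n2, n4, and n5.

n1 = 0, n2 = 0, n4 = 1, n5 = 1

n1 = I0 OR I1 = 0 OR 0 = 0
n2 = I1 AND n1 = 0 AND 0 = 0
n3 = I0 NAND n1 = 0 NAND 0 = 1
n4 = n3 OR I1 = 1 OR 0 = 1
n5 = n1 NAND n3 = 0 NAND 1 = 1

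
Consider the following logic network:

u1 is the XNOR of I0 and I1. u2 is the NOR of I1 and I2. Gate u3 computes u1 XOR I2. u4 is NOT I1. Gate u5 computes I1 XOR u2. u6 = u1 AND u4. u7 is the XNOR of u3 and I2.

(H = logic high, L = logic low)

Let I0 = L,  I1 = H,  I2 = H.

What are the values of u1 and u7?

u1 = L; u7 = H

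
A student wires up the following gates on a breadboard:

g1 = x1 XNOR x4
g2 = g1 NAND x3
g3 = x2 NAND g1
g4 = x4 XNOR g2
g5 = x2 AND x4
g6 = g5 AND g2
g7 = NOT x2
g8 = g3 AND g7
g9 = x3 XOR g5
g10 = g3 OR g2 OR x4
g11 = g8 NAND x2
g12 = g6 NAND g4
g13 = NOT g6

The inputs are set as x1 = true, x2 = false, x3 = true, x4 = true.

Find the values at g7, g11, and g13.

g7 = true; g11 = true; g13 = true

g1 = x1 XNOR x4 = true XNOR true = true
g2 = g1 NAND x3 = true NAND true = false
g3 = x2 NAND g1 = false NAND true = true
g5 = x2 AND x4 = false AND true = false
g6 = g5 AND g2 = false AND false = false
g7 = NOT x2 = NOT false = true
g8 = g3 AND g7 = true AND true = true
g11 = g8 NAND x2 = true NAND false = true
g13 = NOT g6 = NOT false = true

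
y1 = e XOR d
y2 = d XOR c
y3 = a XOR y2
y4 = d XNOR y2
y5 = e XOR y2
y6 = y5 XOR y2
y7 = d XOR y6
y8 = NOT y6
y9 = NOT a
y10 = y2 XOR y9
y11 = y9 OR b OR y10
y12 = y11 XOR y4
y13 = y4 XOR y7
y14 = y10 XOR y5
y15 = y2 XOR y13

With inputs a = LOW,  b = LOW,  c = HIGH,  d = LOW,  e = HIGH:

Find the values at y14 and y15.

y2 = d XOR c = LOW XOR HIGH = HIGH
y4 = d XNOR y2 = LOW XNOR HIGH = LOW
y5 = e XOR y2 = HIGH XOR HIGH = LOW
y6 = y5 XOR y2 = LOW XOR HIGH = HIGH
y7 = d XOR y6 = LOW XOR HIGH = HIGH
y9 = NOT a = NOT LOW = HIGH
y10 = y2 XOR y9 = HIGH XOR HIGH = LOW
y13 = y4 XOR y7 = LOW XOR HIGH = HIGH
y14 = y10 XOR y5 = LOW XOR LOW = LOW
y15 = y2 XOR y13 = HIGH XOR HIGH = LOW

y14 = LOW, y15 = LOW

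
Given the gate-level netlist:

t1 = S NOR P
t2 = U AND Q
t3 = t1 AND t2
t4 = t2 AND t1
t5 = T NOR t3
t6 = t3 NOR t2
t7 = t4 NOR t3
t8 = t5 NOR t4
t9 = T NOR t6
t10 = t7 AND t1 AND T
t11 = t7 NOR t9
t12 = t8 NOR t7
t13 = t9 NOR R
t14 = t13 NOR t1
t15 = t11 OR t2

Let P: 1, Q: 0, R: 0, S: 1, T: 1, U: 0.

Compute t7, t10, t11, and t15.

t7 = 1, t10 = 0, t11 = 0, t15 = 0

t1 = S NOR P = 1 NOR 1 = 0
t2 = U AND Q = 0 AND 0 = 0
t3 = t1 AND t2 = 0 AND 0 = 0
t4 = t2 AND t1 = 0 AND 0 = 0
t6 = t3 NOR t2 = 0 NOR 0 = 1
t7 = t4 NOR t3 = 0 NOR 0 = 1
t9 = T NOR t6 = 1 NOR 1 = 0
t10 = t7 AND t1 AND T = 1 AND 0 AND 1 = 0
t11 = t7 NOR t9 = 1 NOR 0 = 0
t15 = t11 OR t2 = 0 OR 0 = 0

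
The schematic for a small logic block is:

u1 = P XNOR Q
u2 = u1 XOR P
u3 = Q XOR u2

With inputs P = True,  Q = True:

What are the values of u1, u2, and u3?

u1 = True, u2 = False, u3 = True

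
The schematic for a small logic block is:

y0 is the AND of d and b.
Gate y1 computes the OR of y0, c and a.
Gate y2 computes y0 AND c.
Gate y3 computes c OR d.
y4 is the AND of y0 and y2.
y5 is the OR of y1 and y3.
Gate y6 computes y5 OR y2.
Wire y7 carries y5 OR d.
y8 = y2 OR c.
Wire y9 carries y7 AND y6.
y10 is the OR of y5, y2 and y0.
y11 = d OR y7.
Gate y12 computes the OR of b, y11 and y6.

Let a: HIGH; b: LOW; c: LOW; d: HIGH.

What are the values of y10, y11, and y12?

y10 = HIGH, y11 = HIGH, y12 = HIGH

y0 = d AND b = HIGH AND LOW = LOW
y1 = y0 OR c OR a = LOW OR LOW OR HIGH = HIGH
y2 = y0 AND c = LOW AND LOW = LOW
y3 = c OR d = LOW OR HIGH = HIGH
y5 = y1 OR y3 = HIGH OR HIGH = HIGH
y6 = y5 OR y2 = HIGH OR LOW = HIGH
y7 = y5 OR d = HIGH OR HIGH = HIGH
y10 = y5 OR y2 OR y0 = HIGH OR LOW OR LOW = HIGH
y11 = d OR y7 = HIGH OR HIGH = HIGH
y12 = b OR y11 OR y6 = LOW OR HIGH OR HIGH = HIGH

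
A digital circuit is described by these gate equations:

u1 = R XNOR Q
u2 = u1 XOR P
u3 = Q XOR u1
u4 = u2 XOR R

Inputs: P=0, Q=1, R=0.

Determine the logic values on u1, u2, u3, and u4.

u1 = 0, u2 = 0, u3 = 1, u4 = 0

u1 = R XNOR Q = 0 XNOR 1 = 0
u2 = u1 XOR P = 0 XOR 0 = 0
u3 = Q XOR u1 = 1 XOR 0 = 1
u4 = u2 XOR R = 0 XOR 0 = 0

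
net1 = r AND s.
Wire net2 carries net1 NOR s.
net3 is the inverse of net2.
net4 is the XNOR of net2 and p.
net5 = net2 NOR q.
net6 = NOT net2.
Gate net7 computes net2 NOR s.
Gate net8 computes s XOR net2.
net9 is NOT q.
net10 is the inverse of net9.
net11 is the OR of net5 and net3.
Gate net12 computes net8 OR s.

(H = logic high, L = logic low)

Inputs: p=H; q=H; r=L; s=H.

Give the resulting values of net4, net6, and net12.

net4 = L; net6 = H; net12 = H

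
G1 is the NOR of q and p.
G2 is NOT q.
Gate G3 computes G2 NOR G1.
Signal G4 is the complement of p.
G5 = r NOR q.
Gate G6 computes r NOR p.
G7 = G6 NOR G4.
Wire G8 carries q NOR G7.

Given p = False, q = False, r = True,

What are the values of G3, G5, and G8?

G3 = False  G5 = False  G8 = True

G1 = q NOR p = False NOR False = True
G2 = NOT q = NOT False = True
G3 = G2 NOR G1 = True NOR True = False
G4 = NOT p = NOT False = True
G5 = r NOR q = True NOR False = False
G6 = r NOR p = True NOR False = False
G7 = G6 NOR G4 = False NOR True = False
G8 = q NOR G7 = False NOR False = True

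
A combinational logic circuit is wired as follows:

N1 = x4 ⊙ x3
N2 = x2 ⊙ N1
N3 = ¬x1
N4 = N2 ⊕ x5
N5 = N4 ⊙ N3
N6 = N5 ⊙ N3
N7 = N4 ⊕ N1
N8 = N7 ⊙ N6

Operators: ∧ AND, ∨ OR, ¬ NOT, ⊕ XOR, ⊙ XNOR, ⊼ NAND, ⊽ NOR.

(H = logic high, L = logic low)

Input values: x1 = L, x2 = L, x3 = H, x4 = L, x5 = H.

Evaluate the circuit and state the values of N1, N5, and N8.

N1 = x4 XNOR x3 = L XNOR H = L
N2 = x2 XNOR N1 = L XNOR L = H
N3 = NOT x1 = NOT L = H
N4 = N2 XOR x5 = H XOR H = L
N5 = N4 XNOR N3 = L XNOR H = L
N6 = N5 XNOR N3 = L XNOR H = L
N7 = N4 XOR N1 = L XOR L = L
N8 = N7 XNOR N6 = L XNOR L = H

N1 = L; N5 = L; N8 = H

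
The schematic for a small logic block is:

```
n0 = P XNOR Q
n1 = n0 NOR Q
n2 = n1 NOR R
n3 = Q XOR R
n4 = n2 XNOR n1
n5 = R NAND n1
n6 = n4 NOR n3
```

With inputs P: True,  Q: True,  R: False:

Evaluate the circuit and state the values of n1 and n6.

n1 = False  n6 = False

n0 = P XNOR Q = True XNOR True = True
n1 = n0 NOR Q = True NOR True = False
n2 = n1 NOR R = False NOR False = True
n3 = Q XOR R = True XOR False = True
n4 = n2 XNOR n1 = True XNOR False = False
n6 = n4 NOR n3 = False NOR True = False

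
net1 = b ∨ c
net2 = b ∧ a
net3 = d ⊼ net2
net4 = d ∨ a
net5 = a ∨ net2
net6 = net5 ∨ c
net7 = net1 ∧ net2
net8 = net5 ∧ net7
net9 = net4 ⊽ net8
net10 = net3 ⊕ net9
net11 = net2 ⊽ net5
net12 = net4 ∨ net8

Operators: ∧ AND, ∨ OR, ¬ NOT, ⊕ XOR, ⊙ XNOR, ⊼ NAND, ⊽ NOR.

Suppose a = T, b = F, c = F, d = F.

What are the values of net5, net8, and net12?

net1 = b OR c = F OR F = F
net2 = b AND a = F AND T = F
net4 = d OR a = F OR T = T
net5 = a OR net2 = T OR F = T
net7 = net1 AND net2 = F AND F = F
net8 = net5 AND net7 = T AND F = F
net12 = net4 OR net8 = T OR F = T

net5 = T, net8 = F, net12 = T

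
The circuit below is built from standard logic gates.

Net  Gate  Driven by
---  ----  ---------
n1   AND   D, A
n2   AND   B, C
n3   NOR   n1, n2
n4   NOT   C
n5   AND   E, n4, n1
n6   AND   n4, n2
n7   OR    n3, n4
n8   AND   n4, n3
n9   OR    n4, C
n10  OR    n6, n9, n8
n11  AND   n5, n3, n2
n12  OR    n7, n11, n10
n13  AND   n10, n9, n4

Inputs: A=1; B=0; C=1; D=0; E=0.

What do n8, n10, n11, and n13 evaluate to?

n1 = D AND A = 0 AND 1 = 0
n2 = B AND C = 0 AND 1 = 0
n3 = n1 NOR n2 = 0 NOR 0 = 1
n4 = NOT C = NOT 1 = 0
n5 = E AND n4 AND n1 = 0 AND 0 AND 0 = 0
n6 = n4 AND n2 = 0 AND 0 = 0
n8 = n4 AND n3 = 0 AND 1 = 0
n9 = n4 OR C = 0 OR 1 = 1
n10 = n6 OR n9 OR n8 = 0 OR 1 OR 0 = 1
n11 = n5 AND n3 AND n2 = 0 AND 1 AND 0 = 0
n13 = n10 AND n9 AND n4 = 1 AND 1 AND 0 = 0

n8 = 0; n10 = 1; n11 = 0; n13 = 0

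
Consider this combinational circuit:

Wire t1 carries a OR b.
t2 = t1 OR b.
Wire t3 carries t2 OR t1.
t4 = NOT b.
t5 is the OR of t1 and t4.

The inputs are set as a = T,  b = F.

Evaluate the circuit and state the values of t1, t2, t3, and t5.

t1 = T, t2 = T, t3 = T, t5 = T

t1 = a OR b = T OR F = T
t2 = t1 OR b = T OR F = T
t3 = t2 OR t1 = T OR T = T
t4 = NOT b = NOT F = T
t5 = t1 OR t4 = T OR T = T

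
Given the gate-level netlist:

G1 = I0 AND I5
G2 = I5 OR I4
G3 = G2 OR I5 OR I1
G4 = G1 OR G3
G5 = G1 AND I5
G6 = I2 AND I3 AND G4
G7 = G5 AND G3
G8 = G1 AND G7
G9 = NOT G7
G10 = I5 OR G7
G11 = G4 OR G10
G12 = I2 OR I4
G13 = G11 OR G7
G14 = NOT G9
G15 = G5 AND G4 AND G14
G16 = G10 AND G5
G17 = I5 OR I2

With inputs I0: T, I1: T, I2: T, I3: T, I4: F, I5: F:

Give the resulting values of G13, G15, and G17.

G13 = T; G15 = F; G17 = T

G1 = I0 AND I5 = T AND F = F
G2 = I5 OR I4 = F OR F = F
G3 = G2 OR I5 OR I1 = F OR F OR T = T
G4 = G1 OR G3 = F OR T = T
G5 = G1 AND I5 = F AND F = F
G7 = G5 AND G3 = F AND T = F
G9 = NOT G7 = NOT F = T
G10 = I5 OR G7 = F OR F = F
G11 = G4 OR G10 = T OR F = T
G13 = G11 OR G7 = T OR F = T
G14 = NOT G9 = NOT T = F
G15 = G5 AND G4 AND G14 = F AND T AND F = F
G17 = I5 OR I2 = F OR T = T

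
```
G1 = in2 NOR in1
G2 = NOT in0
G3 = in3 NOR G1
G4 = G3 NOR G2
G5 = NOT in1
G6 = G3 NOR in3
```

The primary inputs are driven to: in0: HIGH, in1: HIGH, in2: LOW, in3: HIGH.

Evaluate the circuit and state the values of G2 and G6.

G2 = LOW, G6 = LOW

G1 = in2 NOR in1 = LOW NOR HIGH = LOW
G2 = NOT in0 = NOT HIGH = LOW
G3 = in3 NOR G1 = HIGH NOR LOW = LOW
G6 = G3 NOR in3 = LOW NOR HIGH = LOW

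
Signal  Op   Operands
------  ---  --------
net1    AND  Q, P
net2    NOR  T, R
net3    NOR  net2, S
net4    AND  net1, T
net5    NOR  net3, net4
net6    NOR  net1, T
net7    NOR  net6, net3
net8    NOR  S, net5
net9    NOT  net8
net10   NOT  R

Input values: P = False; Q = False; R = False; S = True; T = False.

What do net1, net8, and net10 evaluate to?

net1 = Q AND P = False AND False = False
net2 = T NOR R = False NOR False = True
net3 = net2 NOR S = True NOR True = False
net4 = net1 AND T = False AND False = False
net5 = net3 NOR net4 = False NOR False = True
net8 = S NOR net5 = True NOR True = False
net10 = NOT R = NOT False = True

net1 = False, net8 = False, net10 = True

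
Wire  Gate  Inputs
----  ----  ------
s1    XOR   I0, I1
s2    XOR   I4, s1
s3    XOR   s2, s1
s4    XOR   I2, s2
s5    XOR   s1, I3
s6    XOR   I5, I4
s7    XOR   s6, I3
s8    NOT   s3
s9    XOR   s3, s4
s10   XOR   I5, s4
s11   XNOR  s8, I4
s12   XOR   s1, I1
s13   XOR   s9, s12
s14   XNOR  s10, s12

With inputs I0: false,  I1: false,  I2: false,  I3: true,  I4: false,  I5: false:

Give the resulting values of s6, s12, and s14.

s1 = I0 XOR I1 = false XOR false = false
s2 = I4 XOR s1 = false XOR false = false
s4 = I2 XOR s2 = false XOR false = false
s6 = I5 XOR I4 = false XOR false = false
s10 = I5 XOR s4 = false XOR false = false
s12 = s1 XOR I1 = false XOR false = false
s14 = s10 XNOR s12 = false XNOR false = true

s6 = false  s12 = false  s14 = true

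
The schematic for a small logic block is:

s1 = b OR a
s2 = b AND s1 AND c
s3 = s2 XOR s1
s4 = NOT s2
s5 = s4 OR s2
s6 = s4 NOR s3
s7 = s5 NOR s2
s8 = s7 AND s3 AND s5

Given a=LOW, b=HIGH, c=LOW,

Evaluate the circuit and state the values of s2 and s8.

s2 = LOW; s8 = LOW

s1 = b OR a = HIGH OR LOW = HIGH
s2 = b AND s1 AND c = HIGH AND HIGH AND LOW = LOW
s3 = s2 XOR s1 = LOW XOR HIGH = HIGH
s4 = NOT s2 = NOT LOW = HIGH
s5 = s4 OR s2 = HIGH OR LOW = HIGH
s7 = s5 NOR s2 = HIGH NOR LOW = LOW
s8 = s7 AND s3 AND s5 = LOW AND HIGH AND HIGH = LOW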